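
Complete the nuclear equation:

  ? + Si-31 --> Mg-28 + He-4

Conserve mass number: A + 31 = 28 + 4, so A = 1.
Conserve atomic number: Z + 14 = 12 + 2, so Z = 0.
A = 1 and Z = 0 is n — a neutron.

neutron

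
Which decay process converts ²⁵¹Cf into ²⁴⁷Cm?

ΔA = 247 − 251 = -4; ΔZ = 96 − 98 = -2.
A drops by 4 and Z drops by 2 — the signature of alpha emission.

alpha decay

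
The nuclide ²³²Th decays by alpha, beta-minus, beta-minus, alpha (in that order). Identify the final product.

Ra-224

Start: (A, Z) = (232, 90).
After α: (228, 88).
After β⁻: (228, 89).
After β⁻: (228, 90).
After α: (224, 88).
Z = 88 is radium.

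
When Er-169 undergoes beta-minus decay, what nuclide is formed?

Beta-minus decay: mass number changes by +0, atomic number by +1.
A: 169 = 169; Z: 68 + 1 = 69.
Z = 69 is thulium, so the daughter is Tm-169.

Tm-169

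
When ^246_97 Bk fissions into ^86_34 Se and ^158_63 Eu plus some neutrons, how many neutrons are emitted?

2

Conserve mass number: 246 = 86 + 158 + k, so k = 246 − 244 = 2.
Check atomic number: 97 = 34 + 63 + 0 = 97. ✓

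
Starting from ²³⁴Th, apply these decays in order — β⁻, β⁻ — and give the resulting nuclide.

U-234

Start: (A, Z) = (234, 90).
After β⁻: (234, 91).
After β⁻: (234, 92).
Z = 92 is uranium.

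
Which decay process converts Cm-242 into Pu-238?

alpha decay

ΔA = 238 − 242 = -4; ΔZ = 94 − 96 = -2.
A drops by 4 and Z drops by 2 — the signature of alpha emission.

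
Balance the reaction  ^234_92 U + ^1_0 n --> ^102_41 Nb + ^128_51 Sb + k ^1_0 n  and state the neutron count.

Conserve mass number: 235 = 102 + 128 + k, so k = 235 − 230 = 5.
Check atomic number: 92 = 41 + 51 + 0 = 92. ✓

5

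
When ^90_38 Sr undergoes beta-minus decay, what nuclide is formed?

Beta-minus decay: mass number changes by +0, atomic number by +1.
A: 90 = 90; Z: 38 + 1 = 39.
Z = 39 is yttrium, so the daughter is ^90_39 Y.

Y-90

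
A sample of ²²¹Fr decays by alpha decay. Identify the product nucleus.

Alpha decay: mass number changes by -4, atomic number by -2.
A: 221 − 4 = 217; Z: 87 − 2 = 85.
Z = 85 is astatine, so the daughter is ²¹⁷At.

At-217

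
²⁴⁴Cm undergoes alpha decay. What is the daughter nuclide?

Alpha decay: mass number changes by -4, atomic number by -2.
A: 244 − 4 = 240; Z: 96 − 2 = 94.
Z = 94 is plutonium, so the daughter is ²⁴⁰Pu.

Pu-240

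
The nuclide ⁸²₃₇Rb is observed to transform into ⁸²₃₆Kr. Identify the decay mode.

ΔA = 82 − 82 = 0; ΔZ = 36 − 37 = -1.
A is unchanged and Z drops by 1 — a proton has become a neutron (β⁺ emission or electron capture).

beta-plus decay or electron capture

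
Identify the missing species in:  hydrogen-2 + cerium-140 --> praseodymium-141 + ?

Conserve mass number: 2 + 140 = 141 + A, so A = 1.
Conserve atomic number: 1 + 58 = 59 + Z, so Z = 0.
A = 1 and Z = 0 is neutron — a neutron.

neutron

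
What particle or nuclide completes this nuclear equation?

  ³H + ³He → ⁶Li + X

Conserve mass number: 3 + 3 = 6 + A, so A = 0.
Conserve atomic number: 1 + 2 = 3 + Z, so Z = 0.
A = 0 and Z = 0 is γ — a gamma ray.

gamma ray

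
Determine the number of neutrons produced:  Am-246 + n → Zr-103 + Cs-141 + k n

Conserve mass number: 247 = 103 + 141 + k, so k = 247 − 244 = 3.
Check atomic number: 95 = 40 + 55 + 0 = 95. ✓

3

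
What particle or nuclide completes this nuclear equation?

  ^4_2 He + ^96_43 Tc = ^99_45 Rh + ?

Conserve mass number: 4 + 96 = 99 + A, so A = 1.
Conserve atomic number: 2 + 43 = 45 + Z, so Z = 0.
A = 1 and Z = 0 is ^1_0 n — a neutron.

neutron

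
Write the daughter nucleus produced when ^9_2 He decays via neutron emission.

He-8

Neutron emission: mass number changes by -1, atomic number by +0.
A: 9 − 1 = 8; Z: 2 = 2.
Z = 2 is helium, so the daughter is ^8_2 He.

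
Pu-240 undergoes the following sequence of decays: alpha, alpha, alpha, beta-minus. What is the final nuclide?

Start: (A, Z) = (240, 94).
After α: (236, 92).
After α: (232, 90).
After α: (228, 88).
After β⁻: (228, 89).
Z = 89 is actinium.

Ac-228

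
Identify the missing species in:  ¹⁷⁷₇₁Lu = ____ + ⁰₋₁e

Conserve mass number: 177 = A + 0, so A = 177.
Conserve atomic number: 71 = Z − 1, so Z = 72.
Z = 72 is hafnium, so the species is ¹⁷⁷₇₂Hf.

Hf-177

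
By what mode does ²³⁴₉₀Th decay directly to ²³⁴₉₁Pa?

beta-minus decay

ΔA = 234 − 234 = 0; ΔZ = 91 − 90 = +1.
A is unchanged and Z rises by 1 — a neutron has become a proton (β⁻ decay).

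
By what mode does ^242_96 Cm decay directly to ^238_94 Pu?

ΔA = 238 − 242 = -4; ΔZ = 94 − 96 = -2.
A drops by 4 and Z drops by 2 — the signature of alpha emission.

alpha decay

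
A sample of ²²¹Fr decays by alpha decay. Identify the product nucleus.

At-217

Alpha decay: mass number changes by -4, atomic number by -2.
A: 221 − 4 = 217; Z: 87 − 2 = 85.
Z = 85 is astatine, so the daughter is ²¹⁷At.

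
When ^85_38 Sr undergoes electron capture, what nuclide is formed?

Electron capture: mass number changes by +0, atomic number by -1.
A: 85 = 85; Z: 38 − 1 = 37.
Z = 37 is rubidium, so the daughter is ^85_37 Rb.

Rb-85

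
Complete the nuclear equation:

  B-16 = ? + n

B-15

Conserve mass number: 16 = A + 1, so A = 15.
Conserve atomic number: 5 = Z + 0, so Z = 5.
Z = 5 is boron, so the species is B-15.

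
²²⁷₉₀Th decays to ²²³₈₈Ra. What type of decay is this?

ΔA = 223 − 227 = -4; ΔZ = 88 − 90 = -2.
A drops by 4 and Z drops by 2 — the signature of alpha emission.

alpha decay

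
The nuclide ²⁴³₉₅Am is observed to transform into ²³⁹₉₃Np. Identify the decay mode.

ΔA = 239 − 243 = -4; ΔZ = 93 − 95 = -2.
A drops by 4 and Z drops by 2 — the signature of alpha emission.

alpha decay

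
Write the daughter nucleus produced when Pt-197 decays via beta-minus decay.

Au-197

Beta-minus decay: mass number changes by +0, atomic number by +1.
A: 197 = 197; Z: 78 + 1 = 79.
Z = 79 is gold, so the daughter is Au-197.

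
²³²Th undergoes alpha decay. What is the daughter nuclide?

Alpha decay: mass number changes by -4, atomic number by -2.
A: 232 − 4 = 228; Z: 90 − 2 = 88.
Z = 88 is radium, so the daughter is ²²⁸Ra.

Ra-228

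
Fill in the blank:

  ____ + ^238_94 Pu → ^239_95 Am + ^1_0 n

deuteron

Conserve mass number: A + 238 = 239 + 1, so A = 2.
Conserve atomic number: Z + 94 = 95 + 0, so Z = 1.
A = 2 and Z = 1 is ^2_1 H — a deuteron.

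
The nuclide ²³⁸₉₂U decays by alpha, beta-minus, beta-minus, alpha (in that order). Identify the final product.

Start: (A, Z) = (238, 92).
After α: (234, 90).
After β⁻: (234, 91).
After β⁻: (234, 92).
After α: (230, 90).
Z = 90 is thorium.

Th-230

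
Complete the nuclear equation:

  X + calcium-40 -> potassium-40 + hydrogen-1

Conserve mass number: A + 40 = 40 + 1, so A = 1.
Conserve atomic number: Z + 20 = 19 + 1, so Z = 0.
A = 1 and Z = 0 is neutron — a neutron.

neutron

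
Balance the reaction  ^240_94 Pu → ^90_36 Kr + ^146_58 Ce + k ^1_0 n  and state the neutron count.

Conserve mass number: 240 = 90 + 146 + k, so k = 240 − 236 = 4.
Check atomic number: 94 = 36 + 58 + 0 = 94. ✓

4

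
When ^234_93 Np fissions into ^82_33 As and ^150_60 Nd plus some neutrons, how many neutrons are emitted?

Conserve mass number: 234 = 82 + 150 + k, so k = 234 − 232 = 2.
Check atomic number: 93 = 33 + 60 + 0 = 93. ✓

2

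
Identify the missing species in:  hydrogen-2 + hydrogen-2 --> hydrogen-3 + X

Conserve mass number: 2 + 2 = 3 + A, so A = 1.
Conserve atomic number: 1 + 1 = 1 + Z, so Z = 1.
A = 1 and Z = 1 is hydrogen-1 — a proton.

proton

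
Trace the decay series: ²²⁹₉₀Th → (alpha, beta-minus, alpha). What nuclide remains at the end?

Fr-221

Start: (A, Z) = (229, 90).
After α: (225, 88).
After β⁻: (225, 89).
After α: (221, 87).
Z = 87 is francium.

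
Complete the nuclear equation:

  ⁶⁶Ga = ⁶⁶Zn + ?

positron

Conserve mass number: 66 = 66 + A, so A = 0.
Conserve atomic number: 31 = 30 + Z, so Z = 1.
A = 0 and Z = 1 is e⁺ — a positron.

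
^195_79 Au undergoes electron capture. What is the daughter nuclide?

Electron capture: mass number changes by +0, atomic number by -1.
A: 195 = 195; Z: 79 − 1 = 78.
Z = 78 is platinum, so the daughter is ^195_78 Pt.

Pt-195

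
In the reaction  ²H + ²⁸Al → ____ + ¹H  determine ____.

Conserve mass number: 2 + 28 = A + 1, so A = 29.
Conserve atomic number: 1 + 13 = Z + 1, so Z = 13.
Z = 13 is aluminium, so the species is ²⁹Al.

Al-29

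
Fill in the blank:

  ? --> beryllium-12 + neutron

Be-13

Conserve mass number: A = 12 + 1, so A = 13.
Conserve atomic number: Z = 4 + 0, so Z = 4.
Z = 4 is beryllium, so the species is beryllium-13.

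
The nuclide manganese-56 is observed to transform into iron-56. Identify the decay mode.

ΔA = 56 − 56 = 0; ΔZ = 26 − 25 = +1.
A is unchanged and Z rises by 1 — a neutron has become a proton (β⁻ decay).

beta-minus decay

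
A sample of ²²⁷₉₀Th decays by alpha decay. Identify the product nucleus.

Ra-223

Alpha decay: mass number changes by -4, atomic number by -2.
A: 227 − 4 = 223; Z: 90 − 2 = 88.
Z = 88 is radium, so the daughter is ²²³₈₈Ra.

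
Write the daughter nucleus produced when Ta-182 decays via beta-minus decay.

W-182

Beta-minus decay: mass number changes by +0, atomic number by +1.
A: 182 = 182; Z: 73 + 1 = 74.
Z = 74 is tungsten, so the daughter is W-182.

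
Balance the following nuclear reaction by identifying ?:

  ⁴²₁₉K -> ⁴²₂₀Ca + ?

beta-minus particle

Conserve mass number: 42 = 42 + A, so A = 0.
Conserve atomic number: 19 = 20 + Z, so Z = -1.
A = 0 and Z = -1 is ⁰₋₁e — a beta-minus particle.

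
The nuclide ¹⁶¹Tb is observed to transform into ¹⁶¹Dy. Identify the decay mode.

ΔA = 161 − 161 = 0; ΔZ = 66 − 65 = +1.
A is unchanged and Z rises by 1 — a neutron has become a proton (β⁻ decay).

beta-minus decay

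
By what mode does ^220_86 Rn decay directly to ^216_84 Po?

ΔA = 216 − 220 = -4; ΔZ = 84 − 86 = -2.
A drops by 4 and Z drops by 2 — the signature of alpha emission.

alpha decay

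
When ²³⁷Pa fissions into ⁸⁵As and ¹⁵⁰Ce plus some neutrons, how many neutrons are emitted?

2

Conserve mass number: 237 = 85 + 150 + k, so k = 237 − 235 = 2.
Check atomic number: 91 = 33 + 58 + 0 = 91. ✓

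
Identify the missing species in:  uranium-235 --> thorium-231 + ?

Conserve mass number: 235 = 231 + A, so A = 4.
Conserve atomic number: 92 = 90 + Z, so Z = 2.
A = 4 and Z = 2 is helium-4 — an alpha particle.

alpha particle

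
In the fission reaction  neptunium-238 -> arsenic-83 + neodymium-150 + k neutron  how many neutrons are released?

Conserve mass number: 238 = 83 + 150 + k, so k = 238 − 233 = 5.
Check atomic number: 93 = 33 + 60 + 0 = 93. ✓

5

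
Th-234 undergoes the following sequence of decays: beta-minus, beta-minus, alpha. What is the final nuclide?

Th-230

Start: (A, Z) = (234, 90).
After β⁻: (234, 91).
After β⁻: (234, 92).
After α: (230, 90).
Z = 90 is thorium.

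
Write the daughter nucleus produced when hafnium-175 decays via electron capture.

Electron capture: mass number changes by +0, atomic number by -1.
A: 175 = 175; Z: 72 − 1 = 71.
Z = 71 is lutetium, so the daughter is lutetium-175.

Lu-175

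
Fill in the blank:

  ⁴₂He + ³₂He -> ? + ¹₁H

Li-6

Conserve mass number: 4 + 3 = A + 1, so A = 6.
Conserve atomic number: 2 + 2 = Z + 1, so Z = 3.
Z = 3 is lithium, so the species is ⁶₃Li.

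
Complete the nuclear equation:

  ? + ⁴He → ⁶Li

Conserve mass number: A + 4 = 6, so A = 2.
Conserve atomic number: Z + 2 = 3, so Z = 1.
A = 2 and Z = 1 is ²H — a deuteron.

deuteron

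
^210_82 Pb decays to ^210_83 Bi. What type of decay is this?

ΔA = 210 − 210 = 0; ΔZ = 83 − 82 = +1.
A is unchanged and Z rises by 1 — a neutron has become a proton (β⁻ decay).

beta-minus decay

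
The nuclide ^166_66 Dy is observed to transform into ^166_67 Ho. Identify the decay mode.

ΔA = 166 − 166 = 0; ΔZ = 67 − 66 = +1.
A is unchanged and Z rises by 1 — a neutron has become a proton (β⁻ decay).

beta-minus decay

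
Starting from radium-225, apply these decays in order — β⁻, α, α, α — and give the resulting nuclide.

Start: (A, Z) = (225, 88).
After β⁻: (225, 89).
After α: (221, 87).
After α: (217, 85).
After α: (213, 83).
Z = 83 is bismuth.

Bi-213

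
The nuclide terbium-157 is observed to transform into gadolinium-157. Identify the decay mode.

ΔA = 157 − 157 = 0; ΔZ = 64 − 65 = -1.
A is unchanged and Z drops by 1 — a proton has become a neutron (β⁺ emission or electron capture).

beta-plus decay or electron capture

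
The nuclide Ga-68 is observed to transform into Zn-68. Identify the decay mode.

beta-plus decay or electron capture

ΔA = 68 − 68 = 0; ΔZ = 30 − 31 = -1.
A is unchanged and Z drops by 1 — a proton has become a neutron (β⁺ emission or electron capture).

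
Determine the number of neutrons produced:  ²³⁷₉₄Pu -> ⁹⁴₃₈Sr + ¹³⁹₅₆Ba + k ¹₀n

4

Conserve mass number: 237 = 94 + 139 + k, so k = 237 − 233 = 4.
Check atomic number: 94 = 38 + 56 + 0 = 94. ✓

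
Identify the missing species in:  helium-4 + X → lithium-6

deuteron

Conserve mass number: 4 + A = 6, so A = 2.
Conserve atomic number: 2 + Z = 3, so Z = 1.
A = 2 and Z = 1 is hydrogen-2 — a deuteron.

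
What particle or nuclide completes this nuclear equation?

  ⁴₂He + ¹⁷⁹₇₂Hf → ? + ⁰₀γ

W-183

Conserve mass number: 4 + 179 = A + 0, so A = 183.
Conserve atomic number: 2 + 72 = Z + 0, so Z = 74.
Z = 74 is tungsten, so the species is ¹⁸³₇₄W.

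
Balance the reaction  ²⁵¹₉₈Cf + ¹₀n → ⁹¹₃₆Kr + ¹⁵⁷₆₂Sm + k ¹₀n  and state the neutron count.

4

Conserve mass number: 252 = 91 + 157 + k, so k = 252 − 248 = 4.
Check atomic number: 98 = 36 + 62 + 0 = 98. ✓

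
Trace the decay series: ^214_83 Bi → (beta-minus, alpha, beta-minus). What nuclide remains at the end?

Bi-210

Start: (A, Z) = (214, 83).
After β⁻: (214, 84).
After α: (210, 82).
After β⁻: (210, 83).
Z = 83 is bismuth.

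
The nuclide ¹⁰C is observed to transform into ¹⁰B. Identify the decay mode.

beta-plus decay or electron capture

ΔA = 10 − 10 = 0; ΔZ = 5 − 6 = -1.
A is unchanged and Z drops by 1 — a proton has become a neutron (β⁺ emission or electron capture).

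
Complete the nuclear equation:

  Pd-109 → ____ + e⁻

Conserve mass number: 109 = A + 0, so A = 109.
Conserve atomic number: 46 = Z − 1, so Z = 47.
Z = 47 is silver, so the species is Ag-109.

Ag-109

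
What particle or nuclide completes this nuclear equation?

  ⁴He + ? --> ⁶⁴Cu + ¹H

Ni-61

Conserve mass number: 4 + A = 64 + 1, so A = 61.
Conserve atomic number: 2 + Z = 29 + 1, so Z = 28.
Z = 28 is nickel, so the species is ⁶¹Ni.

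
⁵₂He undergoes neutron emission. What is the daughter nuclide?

He-4

Neutron emission: mass number changes by -1, atomic number by +0.
A: 5 − 1 = 4; Z: 2 = 2.
Z = 2 is helium, so the daughter is ⁴₂He.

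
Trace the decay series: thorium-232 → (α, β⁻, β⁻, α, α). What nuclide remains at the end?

Rn-220

Start: (A, Z) = (232, 90).
After α: (228, 88).
After β⁻: (228, 89).
After β⁻: (228, 90).
After α: (224, 88).
After α: (220, 86).
Z = 86 is radon.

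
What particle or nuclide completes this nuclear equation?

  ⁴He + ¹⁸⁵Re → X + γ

Conserve mass number: 4 + 185 = A + 0, so A = 189.
Conserve atomic number: 2 + 75 = Z + 0, so Z = 77.
Z = 77 is iridium, so the species is ¹⁸⁹Ir.

Ir-189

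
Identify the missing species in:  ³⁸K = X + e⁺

Ar-38

Conserve mass number: 38 = A + 0, so A = 38.
Conserve atomic number: 19 = Z + 1, so Z = 18.
Z = 18 is argon, so the species is ³⁸Ar.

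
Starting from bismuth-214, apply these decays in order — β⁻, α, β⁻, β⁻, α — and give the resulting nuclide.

Pb-206

Start: (A, Z) = (214, 83).
After β⁻: (214, 84).
After α: (210, 82).
After β⁻: (210, 83).
After β⁻: (210, 84).
After α: (206, 82).
Z = 82 is lead.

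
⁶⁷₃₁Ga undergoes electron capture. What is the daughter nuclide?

Zn-67

Electron capture: mass number changes by +0, atomic number by -1.
A: 67 = 67; Z: 31 − 1 = 30.
Z = 30 is zinc, so the daughter is ⁶⁷₃₀Zn.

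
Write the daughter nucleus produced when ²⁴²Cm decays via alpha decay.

Pu-238

Alpha decay: mass number changes by -4, atomic number by -2.
A: 242 − 4 = 238; Z: 96 − 2 = 94.
Z = 94 is plutonium, so the daughter is ²³⁸Pu.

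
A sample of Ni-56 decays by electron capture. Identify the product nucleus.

Co-56

Electron capture: mass number changes by +0, atomic number by -1.
A: 56 = 56; Z: 28 − 1 = 27.
Z = 27 is cobalt, so the daughter is Co-56.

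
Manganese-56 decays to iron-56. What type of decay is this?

beta-minus decay

ΔA = 56 − 56 = 0; ΔZ = 26 − 25 = +1.
A is unchanged and Z rises by 1 — a neutron has become a proton (β⁻ decay).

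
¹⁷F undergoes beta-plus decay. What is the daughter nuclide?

O-17

Beta-plus decay: mass number changes by +0, atomic number by -1.
A: 17 = 17; Z: 9 − 1 = 8.
Z = 8 is oxygen, so the daughter is ¹⁷O.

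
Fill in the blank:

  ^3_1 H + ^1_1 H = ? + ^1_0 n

He-3

Conserve mass number: 3 + 1 = A + 1, so A = 3.
Conserve atomic number: 1 + 1 = Z + 0, so Z = 2.
Z = 2 is helium, so the species is ^3_2 He.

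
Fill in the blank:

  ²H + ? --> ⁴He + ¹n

Conserve mass number: 2 + A = 4 + 1, so A = 3.
Conserve atomic number: 1 + Z = 2 + 0, so Z = 1.
A = 3 and Z = 1 is ³H — a triton.

triton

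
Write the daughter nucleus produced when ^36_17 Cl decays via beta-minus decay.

Ar-36

Beta-minus decay: mass number changes by +0, atomic number by +1.
A: 36 = 36; Z: 17 + 1 = 18.
Z = 18 is argon, so the daughter is ^36_18 Ar.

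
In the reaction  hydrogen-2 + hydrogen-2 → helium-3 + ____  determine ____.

neutron

Conserve mass number: 2 + 2 = 3 + A, so A = 1.
Conserve atomic number: 1 + 1 = 2 + Z, so Z = 0.
A = 1 and Z = 0 is neutron — a neutron.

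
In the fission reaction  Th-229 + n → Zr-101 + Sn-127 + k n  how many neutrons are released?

2

Conserve mass number: 230 = 101 + 127 + k, so k = 230 − 228 = 2.
Check atomic number: 90 = 40 + 50 + 0 = 90. ✓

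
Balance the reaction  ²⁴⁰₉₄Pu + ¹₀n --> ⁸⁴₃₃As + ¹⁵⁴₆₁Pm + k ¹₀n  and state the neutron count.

Conserve mass number: 241 = 84 + 154 + k, so k = 241 − 238 = 3.
Check atomic number: 94 = 33 + 61 + 0 = 94. ✓

3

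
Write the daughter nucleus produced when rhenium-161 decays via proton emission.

W-160

Proton emission: mass number changes by -1, atomic number by -1.
A: 161 − 1 = 160; Z: 75 − 1 = 74.
Z = 74 is tungsten, so the daughter is tungsten-160.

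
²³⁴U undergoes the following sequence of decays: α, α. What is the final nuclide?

Start: (A, Z) = (234, 92).
After α: (230, 90).
After α: (226, 88).
Z = 88 is radium.

Ra-226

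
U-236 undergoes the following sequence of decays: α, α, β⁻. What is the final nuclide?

Ac-228

Start: (A, Z) = (236, 92).
After α: (232, 90).
After α: (228, 88).
After β⁻: (228, 89).
Z = 89 is actinium.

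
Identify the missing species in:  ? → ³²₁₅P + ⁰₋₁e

Conserve mass number: A = 32 + 0, so A = 32.
Conserve atomic number: Z = 15 − 1, so Z = 14.
Z = 14 is silicon, so the species is ³²₁₄Si.

Si-32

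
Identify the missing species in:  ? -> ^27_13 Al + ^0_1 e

Conserve mass number: A = 27 + 0, so A = 27.
Conserve atomic number: Z = 13 + 1, so Z = 14.
Z = 14 is silicon, so the species is ^27_14 Si.

Si-27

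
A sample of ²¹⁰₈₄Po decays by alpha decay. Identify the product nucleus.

Alpha decay: mass number changes by -4, atomic number by -2.
A: 210 − 4 = 206; Z: 84 − 2 = 82.
Z = 82 is lead, so the daughter is ²⁰⁶₈₂Pb.

Pb-206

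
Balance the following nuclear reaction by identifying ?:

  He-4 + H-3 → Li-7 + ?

Conserve mass number: 4 + 3 = 7 + A, so A = 0.
Conserve atomic number: 2 + 1 = 3 + Z, so Z = 0.
A = 0 and Z = 0 is γ — a gamma ray.

gamma ray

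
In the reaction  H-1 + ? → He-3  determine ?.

deuteron

Conserve mass number: 1 + A = 3, so A = 2.
Conserve atomic number: 1 + Z = 2, so Z = 1.
A = 2 and Z = 1 is H-2 — a deuteron.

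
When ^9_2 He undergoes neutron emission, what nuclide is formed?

He-8

Neutron emission: mass number changes by -1, atomic number by +0.
A: 9 − 1 = 8; Z: 2 = 2.
Z = 2 is helium, so the daughter is ^8_2 He.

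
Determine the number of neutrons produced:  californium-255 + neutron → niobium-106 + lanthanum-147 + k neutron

3

Conserve mass number: 256 = 106 + 147 + k, so k = 256 − 253 = 3.
Check atomic number: 98 = 41 + 57 + 0 = 98. ✓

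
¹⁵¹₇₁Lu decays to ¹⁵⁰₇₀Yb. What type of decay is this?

ΔA = 150 − 151 = -1; ΔZ = 70 − 71 = -1.
A drops by 1 and Z drops by 1 — a proton was emitted.

proton emission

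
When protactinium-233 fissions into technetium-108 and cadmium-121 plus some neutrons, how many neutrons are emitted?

4

Conserve mass number: 233 = 108 + 121 + k, so k = 233 − 229 = 4.
Check atomic number: 91 = 43 + 48 + 0 = 91. ✓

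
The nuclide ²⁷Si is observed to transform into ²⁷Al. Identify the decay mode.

beta-plus decay or electron capture

ΔA = 27 − 27 = 0; ΔZ = 13 − 14 = -1.
A is unchanged and Z drops by 1 — a proton has become a neutron (β⁺ emission or electron capture).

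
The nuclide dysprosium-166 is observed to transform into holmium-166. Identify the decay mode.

ΔA = 166 − 166 = 0; ΔZ = 67 − 66 = +1.
A is unchanged and Z rises by 1 — a neutron has become a proton (β⁻ decay).

beta-minus decay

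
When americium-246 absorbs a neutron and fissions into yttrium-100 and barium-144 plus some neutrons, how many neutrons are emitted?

3

Conserve mass number: 247 = 100 + 144 + k, so k = 247 − 244 = 3.
Check atomic number: 95 = 39 + 56 + 0 = 95. ✓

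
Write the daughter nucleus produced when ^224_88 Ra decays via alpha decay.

Rn-220

Alpha decay: mass number changes by -4, atomic number by -2.
A: 224 − 4 = 220; Z: 88 − 2 = 86.
Z = 86 is radon, so the daughter is ^220_86 Rn.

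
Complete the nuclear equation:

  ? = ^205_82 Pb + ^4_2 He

Po-209

Conserve mass number: A = 205 + 4, so A = 209.
Conserve atomic number: Z = 82 + 2, so Z = 84.
Z = 84 is polonium, so the species is ^209_84 Po.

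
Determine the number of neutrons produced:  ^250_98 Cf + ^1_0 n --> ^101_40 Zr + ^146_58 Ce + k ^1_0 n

4

Conserve mass number: 251 = 101 + 146 + k, so k = 251 − 247 = 4.
Check atomic number: 98 = 40 + 58 + 0 = 98. ✓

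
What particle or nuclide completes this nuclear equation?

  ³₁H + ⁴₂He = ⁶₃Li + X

Conserve mass number: 3 + 4 = 6 + A, so A = 1.
Conserve atomic number: 1 + 2 = 3 + Z, so Z = 0.
A = 1 and Z = 0 is ¹₀n — a neutron.

neutron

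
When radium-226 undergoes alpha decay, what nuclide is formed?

Alpha decay: mass number changes by -4, atomic number by -2.
A: 226 − 4 = 222; Z: 88 − 2 = 86.
Z = 86 is radon, so the daughter is radon-222.

Rn-222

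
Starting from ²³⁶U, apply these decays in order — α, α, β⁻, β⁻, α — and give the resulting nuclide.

Start: (A, Z) = (236, 92).
After α: (232, 90).
After α: (228, 88).
After β⁻: (228, 89).
After β⁻: (228, 90).
After α: (224, 88).
Z = 88 is radium.

Ra-224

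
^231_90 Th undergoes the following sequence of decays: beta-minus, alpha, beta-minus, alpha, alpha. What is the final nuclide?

Start: (A, Z) = (231, 90).
After β⁻: (231, 91).
After α: (227, 89).
After β⁻: (227, 90).
After α: (223, 88).
After α: (219, 86).
Z = 86 is radon.

Rn-219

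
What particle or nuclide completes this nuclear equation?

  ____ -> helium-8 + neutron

He-9

Conserve mass number: A = 8 + 1, so A = 9.
Conserve atomic number: Z = 2 + 0, so Z = 2.
Z = 2 is helium, so the species is helium-9.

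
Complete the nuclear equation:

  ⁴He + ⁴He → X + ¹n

Conserve mass number: 4 + 4 = A + 1, so A = 7.
Conserve atomic number: 2 + 2 = Z + 0, so Z = 4.
Z = 4 is beryllium, so the species is ⁷Be.

Be-7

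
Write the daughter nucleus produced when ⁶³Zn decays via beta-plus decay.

Beta-plus decay: mass number changes by +0, atomic number by -1.
A: 63 = 63; Z: 30 − 1 = 29.
Z = 29 is copper, so the daughter is ⁶³Cu.

Cu-63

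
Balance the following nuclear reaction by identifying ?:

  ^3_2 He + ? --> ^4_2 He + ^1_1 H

deuteron

Conserve mass number: 3 + A = 4 + 1, so A = 2.
Conserve atomic number: 2 + Z = 2 + 1, so Z = 1.
A = 2 and Z = 1 is ^2_1 H — a deuteron.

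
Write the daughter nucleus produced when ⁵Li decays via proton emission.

He-4

Proton emission: mass number changes by -1, atomic number by -1.
A: 5 − 1 = 4; Z: 3 − 1 = 2.
Z = 2 is helium, so the daughter is ⁴He.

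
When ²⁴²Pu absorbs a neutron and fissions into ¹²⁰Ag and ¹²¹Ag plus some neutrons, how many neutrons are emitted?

2

Conserve mass number: 243 = 120 + 121 + k, so k = 243 − 241 = 2.
Check atomic number: 94 = 47 + 47 + 0 = 94. ✓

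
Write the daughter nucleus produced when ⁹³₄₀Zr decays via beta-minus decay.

Nb-93

Beta-minus decay: mass number changes by +0, atomic number by +1.
A: 93 = 93; Z: 40 + 1 = 41.
Z = 41 is niobium, so the daughter is ⁹³₄₁Nb.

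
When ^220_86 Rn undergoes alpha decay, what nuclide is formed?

Alpha decay: mass number changes by -4, atomic number by -2.
A: 220 − 4 = 216; Z: 86 − 2 = 84.
Z = 84 is polonium, so the daughter is ^216_84 Po.

Po-216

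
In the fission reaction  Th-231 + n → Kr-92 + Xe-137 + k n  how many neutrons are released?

Conserve mass number: 232 = 92 + 137 + k, so k = 232 − 229 = 3.
Check atomic number: 90 = 36 + 54 + 0 = 90. ✓

3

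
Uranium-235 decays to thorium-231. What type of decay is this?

ΔA = 231 − 235 = -4; ΔZ = 90 − 92 = -2.
A drops by 4 and Z drops by 2 — the signature of alpha emission.

alpha decay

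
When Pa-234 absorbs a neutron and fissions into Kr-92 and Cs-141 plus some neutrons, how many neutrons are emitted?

Conserve mass number: 235 = 92 + 141 + k, so k = 235 − 233 = 2.
Check atomic number: 91 = 36 + 55 + 0 = 91. ✓

2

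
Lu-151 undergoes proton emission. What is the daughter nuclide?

Proton emission: mass number changes by -1, atomic number by -1.
A: 151 − 1 = 150; Z: 71 − 1 = 70.
Z = 70 is ytterbium, so the daughter is Yb-150.

Yb-150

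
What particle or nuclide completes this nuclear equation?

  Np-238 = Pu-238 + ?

Conserve mass number: 238 = 238 + A, so A = 0.
Conserve atomic number: 93 = 94 + Z, so Z = -1.
A = 0 and Z = -1 is e⁻ — a beta-minus particle.

beta-minus particle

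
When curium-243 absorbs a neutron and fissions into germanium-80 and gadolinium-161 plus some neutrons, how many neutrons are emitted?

Conserve mass number: 244 = 80 + 161 + k, so k = 244 − 241 = 3.
Check atomic number: 96 = 32 + 64 + 0 = 96. ✓

3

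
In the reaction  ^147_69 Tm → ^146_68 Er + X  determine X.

Conserve mass number: 147 = 146 + A, so A = 1.
Conserve atomic number: 69 = 68 + Z, so Z = 1.
A = 1 and Z = 1 is ^1_1 H — a proton.

proton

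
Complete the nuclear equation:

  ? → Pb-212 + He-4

Po-216

Conserve mass number: A = 212 + 4, so A = 216.
Conserve atomic number: Z = 82 + 2, so Z = 84.
Z = 84 is polonium, so the species is Po-216.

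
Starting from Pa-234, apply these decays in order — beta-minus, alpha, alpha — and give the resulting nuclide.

Ra-226

Start: (A, Z) = (234, 91).
After β⁻: (234, 92).
After α: (230, 90).
After α: (226, 88).
Z = 88 is radium.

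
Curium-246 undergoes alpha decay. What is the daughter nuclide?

Pu-242

Alpha decay: mass number changes by -4, atomic number by -2.
A: 246 − 4 = 242; Z: 96 − 2 = 94.
Z = 94 is plutonium, so the daughter is plutonium-242.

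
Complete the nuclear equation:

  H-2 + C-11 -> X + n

N-12

Conserve mass number: 2 + 11 = A + 1, so A = 12.
Conserve atomic number: 1 + 6 = Z + 0, so Z = 7.
Z = 7 is nitrogen, so the species is N-12.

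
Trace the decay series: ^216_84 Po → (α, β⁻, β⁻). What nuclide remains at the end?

Po-212

Start: (A, Z) = (216, 84).
After α: (212, 82).
After β⁻: (212, 83).
After β⁻: (212, 84).
Z = 84 is polonium.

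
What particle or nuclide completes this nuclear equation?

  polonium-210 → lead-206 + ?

Conserve mass number: 210 = 206 + A, so A = 4.
Conserve atomic number: 84 = 82 + Z, so Z = 2.
A = 4 and Z = 2 is helium-4 — an alpha particle.

alpha particle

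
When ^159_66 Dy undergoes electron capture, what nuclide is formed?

Tb-159

Electron capture: mass number changes by +0, atomic number by -1.
A: 159 = 159; Z: 66 − 1 = 65.
Z = 65 is terbium, so the daughter is ^159_65 Tb.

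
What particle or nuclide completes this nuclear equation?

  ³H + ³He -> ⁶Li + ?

Conserve mass number: 3 + 3 = 6 + A, so A = 0.
Conserve atomic number: 1 + 2 = 3 + Z, so Z = 0.
A = 0 and Z = 0 is γ — a gamma ray.

gamma ray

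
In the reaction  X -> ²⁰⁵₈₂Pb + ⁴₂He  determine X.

Conserve mass number: A = 205 + 4, so A = 209.
Conserve atomic number: Z = 82 + 2, so Z = 84.
Z = 84 is polonium, so the species is ²⁰⁹₈₄Po.

Po-209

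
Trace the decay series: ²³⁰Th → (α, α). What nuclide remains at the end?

Start: (A, Z) = (230, 90).
After α: (226, 88).
After α: (222, 86).
Z = 86 is radon.

Rn-222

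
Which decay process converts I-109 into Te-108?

proton emission

ΔA = 108 − 109 = -1; ΔZ = 52 − 53 = -1.
A drops by 1 and Z drops by 1 — a proton was emitted.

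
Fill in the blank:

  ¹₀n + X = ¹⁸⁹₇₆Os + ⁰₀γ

Conserve mass number: 1 + A = 189 + 0, so A = 188.
Conserve atomic number: 0 + Z = 76 + 0, so Z = 76.
Z = 76 is osmium, so the species is ¹⁸⁸₇₆Os.

Os-188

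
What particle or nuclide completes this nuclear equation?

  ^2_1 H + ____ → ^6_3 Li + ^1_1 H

Conserve mass number: 2 + A = 6 + 1, so A = 5.
Conserve atomic number: 1 + Z = 3 + 1, so Z = 3.
Z = 3 is lithium, so the species is ^5_3 Li.

Li-5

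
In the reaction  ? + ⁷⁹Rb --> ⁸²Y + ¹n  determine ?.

alpha particle

Conserve mass number: A + 79 = 82 + 1, so A = 4.
Conserve atomic number: Z + 37 = 39 + 0, so Z = 2.
A = 4 and Z = 2 is ⁴He — an alpha particle.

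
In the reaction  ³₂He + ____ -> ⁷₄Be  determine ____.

alpha particle

Conserve mass number: 3 + A = 7, so A = 4.
Conserve atomic number: 2 + Z = 4, so Z = 2.
A = 4 and Z = 2 is ⁴₂He — an alpha particle.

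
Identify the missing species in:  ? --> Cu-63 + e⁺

Conserve mass number: A = 63 + 0, so A = 63.
Conserve atomic number: Z = 29 + 1, so Z = 30.
Z = 30 is zinc, so the species is Zn-63.

Zn-63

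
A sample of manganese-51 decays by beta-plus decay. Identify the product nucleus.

Cr-51

Beta-plus decay: mass number changes by +0, atomic number by -1.
A: 51 = 51; Z: 25 − 1 = 24.
Z = 24 is chromium, so the daughter is chromium-51.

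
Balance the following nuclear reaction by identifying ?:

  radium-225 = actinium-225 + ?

beta-minus particle

Conserve mass number: 225 = 225 + A, so A = 0.
Conserve atomic number: 88 = 89 + Z, so Z = -1.
A = 0 and Z = -1 is e⁻ — a beta-minus particle.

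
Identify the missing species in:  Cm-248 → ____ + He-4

Conserve mass number: 248 = A + 4, so A = 244.
Conserve atomic number: 96 = Z + 2, so Z = 94.
Z = 94 is plutonium, so the species is Pu-244.

Pu-244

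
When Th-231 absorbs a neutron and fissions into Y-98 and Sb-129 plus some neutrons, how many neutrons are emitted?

Conserve mass number: 232 = 98 + 129 + k, so k = 232 − 227 = 5.
Check atomic number: 90 = 39 + 51 + 0 = 90. ✓

5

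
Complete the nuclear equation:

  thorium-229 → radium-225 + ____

alpha particle

Conserve mass number: 229 = 225 + A, so A = 4.
Conserve atomic number: 90 = 88 + Z, so Z = 2.
A = 4 and Z = 2 is helium-4 — an alpha particle.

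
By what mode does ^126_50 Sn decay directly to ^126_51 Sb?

ΔA = 126 − 126 = 0; ΔZ = 51 − 50 = +1.
A is unchanged and Z rises by 1 — a neutron has become a proton (β⁻ decay).

beta-minus decay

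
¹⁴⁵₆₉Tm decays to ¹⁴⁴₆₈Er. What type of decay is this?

ΔA = 144 − 145 = -1; ΔZ = 68 − 69 = -1.
A drops by 1 and Z drops by 1 — a proton was emitted.

proton emission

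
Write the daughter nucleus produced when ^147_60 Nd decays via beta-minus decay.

Beta-minus decay: mass number changes by +0, atomic number by +1.
A: 147 = 147; Z: 60 + 1 = 61.
Z = 61 is promethium, so the daughter is ^147_61 Pm.

Pm-147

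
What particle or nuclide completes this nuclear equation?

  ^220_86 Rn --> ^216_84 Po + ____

Conserve mass number: 220 = 216 + A, so A = 4.
Conserve atomic number: 86 = 84 + Z, so Z = 2.
A = 4 and Z = 2 is ^4_2 He — an alpha particle.

alpha particle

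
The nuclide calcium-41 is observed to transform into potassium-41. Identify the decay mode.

ΔA = 41 − 41 = 0; ΔZ = 19 − 20 = -1.
A is unchanged and Z drops by 1 — a proton has become a neutron (β⁺ emission or electron capture).

beta-plus decay or electron capture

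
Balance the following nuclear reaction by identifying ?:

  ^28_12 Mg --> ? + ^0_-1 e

Conserve mass number: 28 = A + 0, so A = 28.
Conserve atomic number: 12 = Z − 1, so Z = 13.
Z = 13 is aluminium, so the species is ^28_13 Al.

Al-28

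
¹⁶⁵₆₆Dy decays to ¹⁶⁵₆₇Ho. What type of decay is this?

beta-minus decay

ΔA = 165 − 165 = 0; ΔZ = 67 − 66 = +1.
A is unchanged and Z rises by 1 — a neutron has become a proton (β⁻ decay).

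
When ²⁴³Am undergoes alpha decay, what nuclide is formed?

Np-239

Alpha decay: mass number changes by -4, atomic number by -2.
A: 243 − 4 = 239; Z: 95 − 2 = 93.
Z = 93 is neptunium, so the daughter is ²³⁹Np.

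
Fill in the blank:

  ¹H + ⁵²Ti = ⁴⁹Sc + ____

Conserve mass number: 1 + 52 = 49 + A, so A = 4.
Conserve atomic number: 1 + 22 = 21 + Z, so Z = 2.
A = 4 and Z = 2 is ⁴He — an alpha particle.

alpha particle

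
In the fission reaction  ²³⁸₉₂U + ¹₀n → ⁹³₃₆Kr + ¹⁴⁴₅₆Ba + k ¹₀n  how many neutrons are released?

2

Conserve mass number: 239 = 93 + 144 + k, so k = 239 − 237 = 2.
Check atomic number: 92 = 36 + 56 + 0 = 92. ✓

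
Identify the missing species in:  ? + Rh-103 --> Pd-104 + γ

proton

Conserve mass number: A + 103 = 104 + 0, so A = 1.
Conserve atomic number: Z + 45 = 46 + 0, so Z = 1.
A = 1 and Z = 1 is H-1 — a proton.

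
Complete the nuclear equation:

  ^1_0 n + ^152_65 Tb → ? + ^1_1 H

Gd-152

Conserve mass number: 1 + 152 = A + 1, so A = 152.
Conserve atomic number: 0 + 65 = Z + 1, so Z = 64.
Z = 64 is gadolinium, so the species is ^152_64 Gd.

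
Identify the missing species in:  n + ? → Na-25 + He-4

Conserve mass number: 1 + A = 25 + 4, so A = 28.
Conserve atomic number: 0 + Z = 11 + 2, so Z = 13.
Z = 13 is aluminium, so the species is Al-28.

Al-28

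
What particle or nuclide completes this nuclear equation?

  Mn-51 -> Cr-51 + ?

positron

Conserve mass number: 51 = 51 + A, so A = 0.
Conserve atomic number: 25 = 24 + Z, so Z = 1.
A = 0 and Z = 1 is e⁺ — a positron.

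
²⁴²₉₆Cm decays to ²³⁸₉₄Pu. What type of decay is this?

ΔA = 238 − 242 = -4; ΔZ = 94 − 96 = -2.
A drops by 4 and Z drops by 2 — the signature of alpha emission.

alpha decay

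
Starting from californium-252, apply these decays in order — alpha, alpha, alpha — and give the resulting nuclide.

U-240

Start: (A, Z) = (252, 98).
After α: (248, 96).
After α: (244, 94).
After α: (240, 92).
Z = 92 is uranium.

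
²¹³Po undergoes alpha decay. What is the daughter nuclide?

Pb-209

Alpha decay: mass number changes by -4, atomic number by -2.
A: 213 − 4 = 209; Z: 84 − 2 = 82.
Z = 82 is lead, so the daughter is ²⁰⁹Pb.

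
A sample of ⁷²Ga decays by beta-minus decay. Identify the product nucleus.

Ge-72

Beta-minus decay: mass number changes by +0, atomic number by +1.
A: 72 = 72; Z: 31 + 1 = 32.
Z = 32 is germanium, so the daughter is ⁷²Ge.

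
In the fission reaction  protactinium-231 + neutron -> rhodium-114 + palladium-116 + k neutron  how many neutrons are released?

Conserve mass number: 232 = 114 + 116 + k, so k = 232 − 230 = 2.
Check atomic number: 91 = 45 + 46 + 0 = 91. ✓

2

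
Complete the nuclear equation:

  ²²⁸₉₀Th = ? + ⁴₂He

Ra-224

Conserve mass number: 228 = A + 4, so A = 224.
Conserve atomic number: 90 = Z + 2, so Z = 88.
Z = 88 is radium, so the species is ²²⁴₈₈Ra.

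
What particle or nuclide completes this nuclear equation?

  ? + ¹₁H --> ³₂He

deuteron

Conserve mass number: A + 1 = 3, so A = 2.
Conserve atomic number: Z + 1 = 2, so Z = 1.
A = 2 and Z = 1 is ²₁H — a deuteron.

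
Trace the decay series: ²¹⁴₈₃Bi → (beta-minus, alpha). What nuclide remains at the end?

Start: (A, Z) = (214, 83).
After β⁻: (214, 84).
After α: (210, 82).
Z = 82 is lead.

Pb-210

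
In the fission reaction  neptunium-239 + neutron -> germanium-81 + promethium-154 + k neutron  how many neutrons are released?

5

Conserve mass number: 240 = 81 + 154 + k, so k = 240 − 235 = 5.
Check atomic number: 93 = 32 + 61 + 0 = 93. ✓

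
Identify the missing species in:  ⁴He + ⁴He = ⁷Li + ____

Conserve mass number: 4 + 4 = 7 + A, so A = 1.
Conserve atomic number: 2 + 2 = 3 + Z, so Z = 1.
A = 1 and Z = 1 is ¹H — a proton.

proton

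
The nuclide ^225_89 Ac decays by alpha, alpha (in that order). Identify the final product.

Start: (A, Z) = (225, 89).
After α: (221, 87).
After α: (217, 85).
Z = 85 is astatine.

At-217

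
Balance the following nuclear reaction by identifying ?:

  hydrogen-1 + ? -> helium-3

Conserve mass number: 1 + A = 3, so A = 2.
Conserve atomic number: 1 + Z = 2, so Z = 1.
A = 2 and Z = 1 is hydrogen-2 — a deuteron.

deuteron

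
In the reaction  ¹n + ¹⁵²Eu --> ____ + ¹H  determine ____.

Conserve mass number: 1 + 152 = A + 1, so A = 152.
Conserve atomic number: 0 + 63 = Z + 1, so Z = 62.
Z = 62 is samarium, so the species is ¹⁵²Sm.

Sm-152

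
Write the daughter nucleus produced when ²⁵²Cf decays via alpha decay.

Alpha decay: mass number changes by -4, atomic number by -2.
A: 252 − 4 = 248; Z: 98 − 2 = 96.
Z = 96 is curium, so the daughter is ²⁴⁸Cm.

Cm-248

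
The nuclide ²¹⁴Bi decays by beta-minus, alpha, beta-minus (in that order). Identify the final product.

Bi-210

Start: (A, Z) = (214, 83).
After β⁻: (214, 84).
After α: (210, 82).
After β⁻: (210, 83).
Z = 83 is bismuth.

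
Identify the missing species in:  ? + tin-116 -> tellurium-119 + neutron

Conserve mass number: A + 116 = 119 + 1, so A = 4.
Conserve atomic number: Z + 50 = 52 + 0, so Z = 2.
A = 4 and Z = 2 is helium-4 — an alpha particle.

alpha particle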